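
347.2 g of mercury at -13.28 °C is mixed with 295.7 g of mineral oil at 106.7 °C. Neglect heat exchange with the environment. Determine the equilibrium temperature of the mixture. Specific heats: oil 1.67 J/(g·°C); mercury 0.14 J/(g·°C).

T_f ≈ 95.9 °C

T_f = Σ m_i c_i T_i / Σ m_i c_i:
T_f = (493.82·106.7 + 48.61·(-13.28)) / (493.82 + 48.61)
    = 52045 / 542.43 ≈ 95.95 °C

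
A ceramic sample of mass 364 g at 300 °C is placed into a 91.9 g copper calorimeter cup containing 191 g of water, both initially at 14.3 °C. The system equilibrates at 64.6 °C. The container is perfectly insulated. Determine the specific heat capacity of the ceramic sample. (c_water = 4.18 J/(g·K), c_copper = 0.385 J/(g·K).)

c ≈ 0.489 J/(g·K)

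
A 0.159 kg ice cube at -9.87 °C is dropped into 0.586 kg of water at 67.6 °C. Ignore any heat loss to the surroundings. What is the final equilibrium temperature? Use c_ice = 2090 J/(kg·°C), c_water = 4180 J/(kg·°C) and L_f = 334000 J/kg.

T_f ≈ 35.1 °C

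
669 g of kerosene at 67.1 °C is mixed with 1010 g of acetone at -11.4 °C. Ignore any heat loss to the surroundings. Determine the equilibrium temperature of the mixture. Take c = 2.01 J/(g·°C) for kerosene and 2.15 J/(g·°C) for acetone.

T_f ≈ 18.6 °C

T_f = Σ m_i c_i T_i / Σ m_i c_i:
T_f = (1344.7*67.1 + 2171.5*(-11.4)) / (1344.7 + 2171.5)
    = 65474 / 3516.2 ≈ 18.62 °C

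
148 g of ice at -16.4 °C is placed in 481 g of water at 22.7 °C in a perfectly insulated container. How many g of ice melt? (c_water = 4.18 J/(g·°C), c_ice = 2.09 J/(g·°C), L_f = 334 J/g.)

m_melted ≈ 121 g

Cooling the water to 0 °C releases 481·4.18·22.7 = 45640 J.
Warming the ice to 0 °C takes 148·2.09·16.4 = 5072.8 J, leaving 40567 J for melting.
Fully melting the ice requires m_ice L_f = 148·334 = 49432 J.
40567 J < 49432 J, so only part of the ice melts and the system sits at 0 °C.
m_melted·334 = 40567  ⇒  m_melted ≈ 121.5 g.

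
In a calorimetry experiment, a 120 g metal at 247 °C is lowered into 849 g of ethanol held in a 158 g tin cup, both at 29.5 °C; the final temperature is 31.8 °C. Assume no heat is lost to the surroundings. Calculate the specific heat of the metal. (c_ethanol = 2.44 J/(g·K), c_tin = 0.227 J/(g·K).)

c ≈ 0.188 J/(g·K)

Energy conservation, ΣQ = 0:
120×c×(31.8 − 247) + 849×2.44×(31.8 − 29.5) + 158×0.227×(31.8 − 29.5) = 0
-25824 c = -4847.1
c = -4847.1/-25824 ≈ 0.1877 J/(g·K)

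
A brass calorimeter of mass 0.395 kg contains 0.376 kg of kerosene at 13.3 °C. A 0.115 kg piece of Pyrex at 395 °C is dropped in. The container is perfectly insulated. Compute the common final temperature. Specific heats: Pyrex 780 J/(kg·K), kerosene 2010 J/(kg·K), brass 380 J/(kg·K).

T_f ≈ 47.7 °C

T_f = Σ m_i c_i T_i / Σ m_i c_i:
T_f = (89.7*395 + 755.76*13.3 + 150.1*13.3) / (89.7 + 755.76 + 150.1)
    = 47479 / 995.56 ≈ 47.69 °C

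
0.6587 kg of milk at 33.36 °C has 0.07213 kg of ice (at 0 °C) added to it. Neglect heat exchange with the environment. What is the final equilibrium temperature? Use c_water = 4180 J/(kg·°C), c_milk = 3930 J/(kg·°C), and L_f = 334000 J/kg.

T_f ≈ 21.5 °C

Setting the total heat transfer to zero:
latent heat to melt: 0.07213·334000 = 24091; meltwater 0→T: 0.07213·4180·T = 301.5 T; milk: 2588.7(T − 33.36)
2890.2 T = 86359 − 24091 = 62267
T ≈ 21.54 °C — above 0 °C, consistent with complete melting.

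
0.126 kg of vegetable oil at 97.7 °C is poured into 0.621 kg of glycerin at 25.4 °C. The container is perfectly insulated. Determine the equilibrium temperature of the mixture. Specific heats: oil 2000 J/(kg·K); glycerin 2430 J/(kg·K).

Energy conservation, ΣQ = 0:
0.126·2000·(T − 97.7) + 0.621·2430·(T − 25.4) = 0
1761 T = 62950
T = 62950 / 1761 = 35.7 °C

T_f ≈ 35.7 °C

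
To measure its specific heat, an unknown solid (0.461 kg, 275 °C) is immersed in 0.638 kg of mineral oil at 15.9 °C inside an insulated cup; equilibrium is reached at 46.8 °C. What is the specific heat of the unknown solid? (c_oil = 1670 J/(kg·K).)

c ≈ 313 J/(kg·K)

m_s c (T_s − T_f) = m_oil c_oil (T_f − T_0):
0.461·c·(275 − 46.8) = 0.638·1670·(46.8 − 15.9)
105.2 c = 32923  ⇒  c ≈ 313 J/(kg·K)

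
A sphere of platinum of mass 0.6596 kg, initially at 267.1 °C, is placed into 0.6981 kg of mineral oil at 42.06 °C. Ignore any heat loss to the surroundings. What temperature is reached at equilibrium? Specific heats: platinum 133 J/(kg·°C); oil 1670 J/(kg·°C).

T_f ≈ 57.8 °C

|Q_platinum| = |Q_oil|:
0.6596*133*(267.1 − T) = 0.6981*1670*(T − 42.06)
87.73(267.1 − T) = 1165.8(T − 42.06)
1253.6 T = 72467  ⇒  T ≈ 57.81 °C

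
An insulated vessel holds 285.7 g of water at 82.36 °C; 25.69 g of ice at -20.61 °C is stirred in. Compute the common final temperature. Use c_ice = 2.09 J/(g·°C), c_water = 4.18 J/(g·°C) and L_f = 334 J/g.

Heat gained plus heat lost sum to zero:
ice -20.61→0 °C: 25.69×2.09×20.61 = 1106.6; melt ice: 25.69×334 = 8580.5; warm the meltwater: 107.38 T; water cools: 285.7×4.18×(T − 82.36) = 1194.2(T − 82.36)
1301.6 T = 98356 − 9687.1 = 88669
T ≈ 68.12 °C (positive, so assuming full melt was valid).

T_f ≈ 68.1 °C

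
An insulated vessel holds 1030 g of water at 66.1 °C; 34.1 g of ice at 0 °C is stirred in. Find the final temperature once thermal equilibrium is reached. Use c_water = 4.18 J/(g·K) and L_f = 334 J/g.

Taking heat into each body as positive, Σ m c ΔT = 0:
latent heat to melt: 34.1·334 = 11389; meltwater 0→T: 34.1·4.18·T = 142.54 T; water cools: 1030·4.18·(T − 66.1) = 4305.4(T − 66.1)
4447.9 T = 284587 − 11389 = 273198
T ≈ 61.42 °C — above 0 °C, consistent with complete melting.

T_f ≈ 61.4 °C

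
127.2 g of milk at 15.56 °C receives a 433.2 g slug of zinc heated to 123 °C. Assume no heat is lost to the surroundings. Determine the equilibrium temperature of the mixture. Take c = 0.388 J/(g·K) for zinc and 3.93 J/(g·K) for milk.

T_f ≈ 42.6 °C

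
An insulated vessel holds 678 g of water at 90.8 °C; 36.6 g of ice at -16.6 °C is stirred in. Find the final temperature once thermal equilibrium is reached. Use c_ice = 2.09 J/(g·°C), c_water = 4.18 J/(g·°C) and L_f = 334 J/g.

T_f ≈ 81.6 °C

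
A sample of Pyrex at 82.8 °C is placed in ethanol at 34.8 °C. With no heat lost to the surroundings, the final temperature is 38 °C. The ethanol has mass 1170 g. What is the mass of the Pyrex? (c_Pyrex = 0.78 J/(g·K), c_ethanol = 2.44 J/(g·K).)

m ≈ 261 g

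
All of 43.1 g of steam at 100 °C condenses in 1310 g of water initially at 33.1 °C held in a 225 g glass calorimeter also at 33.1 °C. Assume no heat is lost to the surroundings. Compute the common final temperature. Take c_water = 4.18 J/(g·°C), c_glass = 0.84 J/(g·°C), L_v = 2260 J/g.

T_f ≈ 51.8 °C

Energy balance with sensible and latent terms:
latent heat released on condensation: 43.1·2260 = 97406
  condensed water 100 °C→T: 180.16(T − 100)
  original water: 5475.8(T − 33.1)
  glass cup: 225·0.84·(T − 33.1) = 189(T − 33.1)
5845 T = 97406 + 18016 + 187505 = 302927
T ≈ 51.83 °C — below 100 °C, confirming all the steam condensed.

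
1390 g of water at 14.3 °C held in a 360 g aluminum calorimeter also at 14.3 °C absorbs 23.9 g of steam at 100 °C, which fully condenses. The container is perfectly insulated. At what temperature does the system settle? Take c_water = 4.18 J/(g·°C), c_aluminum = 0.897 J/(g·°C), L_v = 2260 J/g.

Sum of m c ΔT and latent-heat terms is zero:
latent heat released on condensation: 23.9·2260 = 54014
  condensed water 100 °C→T: 99.9(T − 100)
  original water: 5810.2(T − 14.3)
  cup: 322.92(T − 14.3)
6233 T = 54014 + 9990.2 + 87704 = 151708
T ≈ 24.34 °C, under the boiling point, so the assumption holds.

T_f ≈ 24.3 °C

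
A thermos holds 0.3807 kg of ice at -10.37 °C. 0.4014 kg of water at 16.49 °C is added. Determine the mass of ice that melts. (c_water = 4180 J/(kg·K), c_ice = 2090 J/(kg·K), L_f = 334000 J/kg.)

m_melted ≈ 0.0581 kg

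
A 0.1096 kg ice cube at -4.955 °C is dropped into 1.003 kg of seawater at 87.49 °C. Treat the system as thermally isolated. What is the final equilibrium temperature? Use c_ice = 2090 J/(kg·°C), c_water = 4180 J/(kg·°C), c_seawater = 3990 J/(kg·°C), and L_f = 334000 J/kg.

T_f ≈ 70.0 °C

Let T be the final temperature. ΣQ_i = 0:
warm ice to 0 °C: 0.1096·2090·(0 − (-4.955)) = 1135
  latent heat to melt: 0.1096·334000 = 36606
  warm the meltwater: 458.13 T
  seawater cools: 1.003·3990·(T − 87.49) = 4002(T − 87.49)
4460.1 T = 350132 − 37741 = 312391
T ≈ 70.04 °C. Since T > 0 °C, the all-ice-melts assumption holds.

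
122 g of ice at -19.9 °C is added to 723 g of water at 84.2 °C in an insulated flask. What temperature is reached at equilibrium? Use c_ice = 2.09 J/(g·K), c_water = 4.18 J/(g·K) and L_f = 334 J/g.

T_f ≈ 59.1 °C

Energy conservation, ΣQ = 0:
warm ice to 0 °C: 122·2.09·(0 − (-19.9)) = 5074.1
  latent heat to melt: 122·334 = 40748
  warm the meltwater: 509.96 T
  water cools: 723·4.18·(T − 84.2) = 3022.1(T − 84.2)
3532.1 T = 254464 − 45822 = 208642
T ≈ 59.07 °C. Since T > 0 °C, the all-ice-melts assumption holds.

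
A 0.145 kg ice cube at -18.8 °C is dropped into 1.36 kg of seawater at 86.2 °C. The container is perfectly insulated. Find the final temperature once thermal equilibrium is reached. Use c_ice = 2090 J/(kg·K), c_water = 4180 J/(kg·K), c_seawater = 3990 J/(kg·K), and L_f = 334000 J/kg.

T_f ≈ 68.6 °C

Setting the total heat transfer to zero:
warm ice to 0 °C: 0.145·2090·(0 − (-18.8)) = 5697.3; fusion: m_ice L_f = 0.145·334000 = 48430; warm the meltwater: 606.1 T; seawater cools: 1.36·3990·(T − 86.2) = 5426.4(T − 86.2)
6032.5 T = 467756 − 54127 = 413628
T ≈ 68.57 °C. Since T > 0 °C, the all-ice-melts assumption holds.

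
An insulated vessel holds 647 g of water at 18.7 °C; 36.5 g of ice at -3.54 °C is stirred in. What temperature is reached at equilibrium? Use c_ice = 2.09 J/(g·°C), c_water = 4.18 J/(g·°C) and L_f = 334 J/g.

T_f ≈ 13.3 °C

Let T be the final temperature. ΣQ_i = 0:
warm ice to 0 °C: 36.5×2.09×(0 − (-3.54)) = 270.05; melt ice: 36.5×334 = 12191; warm the meltwater: 152.57 T; water cools: 647×4.18×(T − 18.7) = 2704.5(T − 18.7)
2857 T = 50573 − 12461 = 38112
T ≈ 13.34 °C (positive, so assuming full melt was valid).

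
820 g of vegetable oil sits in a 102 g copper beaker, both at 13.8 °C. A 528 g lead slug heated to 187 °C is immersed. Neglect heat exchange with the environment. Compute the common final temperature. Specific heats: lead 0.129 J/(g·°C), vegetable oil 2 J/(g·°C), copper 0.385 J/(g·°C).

T_f ≈ 20.6 °C

With ΣQ=0 the equilibrium temperature is the m·c-weighted mean:
T_f = (68.11×187 + 1640×13.8 + 39.27×13.8) / (68.11 + 1640 + 39.27)
    = 35911 / 1747.4 ≈ 20.55 °C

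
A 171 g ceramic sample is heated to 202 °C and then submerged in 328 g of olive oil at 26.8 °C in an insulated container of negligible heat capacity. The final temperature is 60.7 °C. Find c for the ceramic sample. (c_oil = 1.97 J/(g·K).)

Heat gained plus heat lost sum to zero:
171×c×(60.7 − 202) + 328×1.97×(60.7 − 26.8) = 0
-24162 c = -21905
c = -21905/-24162 ≈ 0.9066 J/(g·K)

c ≈ 0.907 J/(g·K)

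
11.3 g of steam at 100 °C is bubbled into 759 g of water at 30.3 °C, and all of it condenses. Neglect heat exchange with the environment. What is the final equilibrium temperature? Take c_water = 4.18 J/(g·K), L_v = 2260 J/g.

T_f ≈ 39.3 °C

Net heat exchanged in the isolated system is zero:
latent heat released on condensation: 11.3×2260 = 25538
  condensed water 100 °C→T: 47.23(T − 100)
  water warms: 759×4.18×(T − 30.3) = 3172.6(T − 30.3)
3219.9 T = 25538 + 4723.4 + 96130 = 126392
T ≈ 39.25 °C, under the boiling point, so the assumption holds.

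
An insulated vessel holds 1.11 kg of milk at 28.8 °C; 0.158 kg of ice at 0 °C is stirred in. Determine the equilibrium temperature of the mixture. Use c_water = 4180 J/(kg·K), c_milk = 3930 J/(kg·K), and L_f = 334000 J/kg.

Let T be the final temperature. ΣQ_i = 0:
melt ice: 0.158×334000 = 52772; meltwater 0→T: 0.158×4180×T = 660.44 T; milk: 4362.3(T − 28.8)
5022.7 T = 125634 − 52772 = 72862
T ≈ 14.51 °C. Since T > 0 °C, the all-ice-melts assumption holds.

T_f ≈ 14.5 °C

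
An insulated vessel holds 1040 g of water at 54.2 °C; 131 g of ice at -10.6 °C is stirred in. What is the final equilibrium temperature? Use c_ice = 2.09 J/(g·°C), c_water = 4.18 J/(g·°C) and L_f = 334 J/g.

T_f ≈ 38.6 °C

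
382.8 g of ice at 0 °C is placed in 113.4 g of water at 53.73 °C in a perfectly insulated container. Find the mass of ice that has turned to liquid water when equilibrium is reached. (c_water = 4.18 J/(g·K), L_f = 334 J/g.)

Heat available from the water dropping to 0 °C: 113.4·4.18·53.73 = 25469 J.
Melting all 382.8 g of ice would need 382.8·334 = 127855 J.
That's not enough to melt it all — equilibrium is at 0 °C with ice remaining.
m_melted·334 = 25469  ⇒  m_melted ≈ 76.25 g.

m_melted ≈ 76.3 g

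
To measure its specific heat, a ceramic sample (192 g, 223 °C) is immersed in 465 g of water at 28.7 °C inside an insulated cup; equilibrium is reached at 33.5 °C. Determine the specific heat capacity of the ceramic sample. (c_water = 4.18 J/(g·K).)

c ≈ 0.256 J/(g·K)

Conservation of energy gives ΣQ = 0:
192·c·(33.5 − 223) + 465·4.18·(33.5 − 28.7) = 0
-36384 c = -9329.8
c = -9329.8/-36384 ≈ 0.2564 J/(g·K)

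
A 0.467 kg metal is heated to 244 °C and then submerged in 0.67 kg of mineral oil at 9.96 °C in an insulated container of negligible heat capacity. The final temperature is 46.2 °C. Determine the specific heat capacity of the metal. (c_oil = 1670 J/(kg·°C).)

m_s c (T_s − T_f) = m_oil c_oil (T_f − T_0):
0.467·c·(244 − 46.2) = 0.67·1670·(46.2 − 9.96)
92.37 c = 40549  ⇒  c ≈ 439 J/(kg·°C)

c ≈ 439 J/(kg·°C)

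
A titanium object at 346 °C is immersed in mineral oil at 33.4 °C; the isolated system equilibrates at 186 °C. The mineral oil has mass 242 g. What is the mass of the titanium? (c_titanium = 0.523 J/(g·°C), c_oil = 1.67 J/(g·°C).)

m ≈ 737 g

|Q_titanium| = |Q_oil|:
m×0.523×(346 − 186) = 242×1.67×(186 − 33.4)
83.68 m = 61672  ⇒  m ≈ 737 g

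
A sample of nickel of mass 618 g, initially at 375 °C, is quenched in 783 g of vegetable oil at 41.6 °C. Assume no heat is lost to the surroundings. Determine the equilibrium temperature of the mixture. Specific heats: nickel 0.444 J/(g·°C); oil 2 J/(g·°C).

Setting the total heat transfer to zero:
618×0.444×(T − 375) + 783×2×(T − 41.6) = 0
1840.4 T = 168043
T = 168043/1840.4 ≈ 91.31 °C

T_f ≈ 91.3 °C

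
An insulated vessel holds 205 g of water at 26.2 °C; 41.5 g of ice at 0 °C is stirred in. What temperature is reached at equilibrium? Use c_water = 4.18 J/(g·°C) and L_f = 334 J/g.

T_f ≈ 8.3 °C

Sum of m c ΔT and latent-heat terms is zero:
melt ice: 41.5·334 = 13861; meltwater 0→T: 41.5·4.18·T = 173.47 T; water cools: 205·4.18·(T − 26.2) = 856.9(T − 26.2)
1030.4 T = 22451 − 13861 = 8589.8
T ≈ 8.34 °C (positive, so assuming full melt was valid).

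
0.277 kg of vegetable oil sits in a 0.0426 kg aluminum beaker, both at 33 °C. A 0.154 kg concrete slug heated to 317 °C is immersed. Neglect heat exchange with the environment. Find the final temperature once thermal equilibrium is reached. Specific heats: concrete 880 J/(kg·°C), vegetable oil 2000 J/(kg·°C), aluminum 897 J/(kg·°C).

T_f ≈ 85.9 °C

Conservation of energy gives ΣQ = 0:
0.154·880·(T − 317) + 0.277·2000·(T − 33) + 0.0426·897·(T − 33) = 0
135.52(T − 317) + 554(T − 33) + 38.21(T − 33) = 0
727.73 T = 62503
T = 62503/727.73 ≈ 85.89 °C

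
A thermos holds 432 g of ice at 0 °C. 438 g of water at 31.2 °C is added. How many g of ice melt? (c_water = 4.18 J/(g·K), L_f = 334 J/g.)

m_melted ≈ 171 g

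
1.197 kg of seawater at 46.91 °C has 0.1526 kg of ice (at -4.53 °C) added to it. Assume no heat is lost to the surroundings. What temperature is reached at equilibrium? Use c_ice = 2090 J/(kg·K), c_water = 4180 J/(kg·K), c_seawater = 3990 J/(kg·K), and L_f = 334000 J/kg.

Energy balance with sensible and latent terms:
warm ice to 0 °C: 0.1526·2090·(0 − (-4.53)) = 1444.8; fusion: m_ice L_f = 0.1526·334000 = 50968; meltwater 0→T: 0.1526·4180·T = 637.87 T; seawater cools: 1.197·3990·(T − 46.91) = 4776(T − 46.91)
5413.9 T = 224044 − 52413 = 171630
T ≈ 31.70 °C — above 0 °C, consistent with complete melting.

T_f ≈ 31.7 °C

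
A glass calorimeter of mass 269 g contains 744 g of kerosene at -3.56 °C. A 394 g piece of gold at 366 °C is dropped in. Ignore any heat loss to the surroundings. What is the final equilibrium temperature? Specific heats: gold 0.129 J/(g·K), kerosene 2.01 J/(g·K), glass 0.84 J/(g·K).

With ΣQ=0 the equilibrium temperature is the m·c-weighted mean:
T_f = (50.83*366 + 1495.4*(-3.56) + 225.96*(-3.56)) / (50.83 + 1495.4 + 225.96)
    = 12474 / 1772.2 ≈ 7.04 °C

T_f ≈ 7.0 °C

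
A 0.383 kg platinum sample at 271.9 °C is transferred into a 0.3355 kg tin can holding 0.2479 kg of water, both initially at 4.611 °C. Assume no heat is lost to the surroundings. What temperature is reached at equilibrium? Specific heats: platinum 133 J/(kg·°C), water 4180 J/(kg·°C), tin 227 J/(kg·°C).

T_f ≈ 16.3 °C

Heat gained plus heat lost sum to zero:
0.383×133×(T − 271.9) + 0.2479×4180×(T − 4.611) + 0.3355×227×(T − 4.611) = 0
(50.94 + 1036.2 + 76.16) T = 50.94×271.9 + 1036.2×4.611 + 76.16×4.611
T ≈ 16.31 °C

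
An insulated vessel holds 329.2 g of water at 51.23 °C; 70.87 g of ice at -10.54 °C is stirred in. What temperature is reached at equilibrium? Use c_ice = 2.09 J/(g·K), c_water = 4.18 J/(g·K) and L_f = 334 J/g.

T_f ≈ 27.1 °C

Taking heat into each body as positive, Σ m c ΔT = 0:
ice -10.54→0 °C: 70.87×2.09×10.54 = 1561.2; latent heat to melt: 70.87×334 = 23671; warm the meltwater: 296.24 T; water cools: 329.2×4.18×(T − 51.23) = 1376.1(T − 51.23)
1672.3 T = 70495 − 25232 = 45264
T ≈ 27.07 °C — above 0 °C, consistent with complete melting.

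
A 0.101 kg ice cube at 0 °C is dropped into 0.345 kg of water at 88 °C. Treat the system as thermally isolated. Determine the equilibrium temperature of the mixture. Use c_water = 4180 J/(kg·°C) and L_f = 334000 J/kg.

Conservation of energy gives ΣQ = 0:
latent heat to melt: 0.101·334000 = 33734
  warm the meltwater: 422.18 T
  water cools: 0.345·4180·(T − 88) = 1442.1(T − 88)
1864.3 T = 126905 − 33734 = 93171
T ≈ 49.98 °C (positive, so assuming full melt was valid).

T_f ≈ 50.0 °C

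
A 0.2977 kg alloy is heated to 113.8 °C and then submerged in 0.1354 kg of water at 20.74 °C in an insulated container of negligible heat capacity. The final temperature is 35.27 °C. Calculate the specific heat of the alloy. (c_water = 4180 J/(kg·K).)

c ≈ 352 J/(kg·K)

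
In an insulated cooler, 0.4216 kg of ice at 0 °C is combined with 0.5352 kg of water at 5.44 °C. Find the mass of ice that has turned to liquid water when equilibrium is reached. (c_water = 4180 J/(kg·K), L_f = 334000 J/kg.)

Water can give up m c ΔT = 0.5352·4180·5.44 = 12170 J before reaching 0 °C.
To melt every bit of ice: 0.4216·334000 = 140814 J.
Since 12170 < 140814 J, not all the ice melts; equilibrium is at 0 °C.
m_melt = 12170 / L_f = 0.03644 kg.

m_melted ≈ 0.0364 kg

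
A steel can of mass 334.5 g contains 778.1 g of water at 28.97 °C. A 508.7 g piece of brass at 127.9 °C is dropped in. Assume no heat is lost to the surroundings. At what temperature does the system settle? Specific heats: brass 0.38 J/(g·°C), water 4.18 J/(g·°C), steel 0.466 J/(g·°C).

T_f ≈ 34.3 °C

Conservation of energy gives ΣQ = 0:
508.7*0.38*(T − 127.9) + 778.1*4.18*(T − 28.97) + 334.5*0.466*(T − 28.97) = 0
(193.31 + 3252.5 + 155.88) T = 193.31*127.9 + 3252.5*28.97 + 155.88*28.97
T ≈ 34.28 °C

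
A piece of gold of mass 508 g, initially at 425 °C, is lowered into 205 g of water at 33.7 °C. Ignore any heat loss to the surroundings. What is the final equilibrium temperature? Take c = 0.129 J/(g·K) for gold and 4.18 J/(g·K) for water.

T_f ≈ 61.5 °C

Heat gained plus heat lost sum to zero:
508·0.129·(T − 425) + 205·4.18·(T − 33.7) = 0
(65.53 + 856.9) T = 65.53·425 + 856.9·33.7
T = 56729/922.43 ≈ 61.50 °C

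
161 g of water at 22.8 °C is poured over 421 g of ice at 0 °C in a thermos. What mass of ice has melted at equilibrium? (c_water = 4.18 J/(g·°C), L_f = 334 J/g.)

Cooling the water to 0 °C releases 161×4.18×22.8 = 15344 J.
Melting all 421 g of ice would need 421×334 = 140614 J.
15344 J < 140614 J, so only part of the ice melts and the system sits at 0 °C.
m_melted×334 = 15344  ⇒  m_melted ≈ 45.94 g.

m_melted ≈ 45.9 g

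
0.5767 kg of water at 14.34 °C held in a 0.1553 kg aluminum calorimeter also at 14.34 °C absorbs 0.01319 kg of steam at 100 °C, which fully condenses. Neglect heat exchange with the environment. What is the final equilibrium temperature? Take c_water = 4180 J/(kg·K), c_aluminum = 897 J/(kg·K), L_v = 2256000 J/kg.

T_f ≈ 27.6 °C

Taking heat into each body as positive, Σ m c ΔT = 0:
condense steam: −0.01319·2256000 = −29757
  condensate cools 100→T: 0.01319·4180·(T − 100) = 55.13(T − 100)
  water warms: 0.5767·4180·(T − 14.34) = 2410.6(T − 14.34)
  cup: 139.3(T − 14.34)
2605 T = 29757 + 5513.4 + 36566 = 71836
T ≈ 27.58 °C, under the boiling point, so the assumption holds.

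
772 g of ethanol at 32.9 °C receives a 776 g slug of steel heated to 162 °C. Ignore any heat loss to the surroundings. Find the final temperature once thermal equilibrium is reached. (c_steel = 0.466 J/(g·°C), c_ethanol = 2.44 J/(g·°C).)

Net heat exchanged in the isolated system is zero:
776×0.466×(T − 162) + 772×2.44×(T − 32.9) = 0
361.62(T − 162) + 1883.7(T − 32.9) = 0
2245.3 T = 120555
T ≈ 53.69 °C

T_f ≈ 53.7 °C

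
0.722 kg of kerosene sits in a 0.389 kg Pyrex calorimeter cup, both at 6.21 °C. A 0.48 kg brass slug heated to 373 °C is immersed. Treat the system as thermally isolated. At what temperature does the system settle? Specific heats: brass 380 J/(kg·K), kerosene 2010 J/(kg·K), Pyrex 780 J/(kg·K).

Heat gained plus heat lost sum to zero:
0.48·380·(T − 373) + 0.722·2010·(T − 6.21) + 0.389·780·(T − 6.21) = 0
182.4(T − 373) + 1451.2(T − 6.21) + 303.42(T − 6.21) = 0
1937 T = 78932
T = 78932 / 1937 = 40.7 °C

T_f ≈ 40.7 °C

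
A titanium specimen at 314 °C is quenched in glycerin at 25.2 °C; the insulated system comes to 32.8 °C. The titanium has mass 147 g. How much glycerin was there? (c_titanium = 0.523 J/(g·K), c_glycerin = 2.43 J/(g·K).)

Setting the total heat transfer to zero:
147×0.523×(32.8 − 314) + m×2.43×(32.8 − 25.2) = 0
18.47 m = 21619
m = 21619/18.47 ≈ 1171 g

m ≈ 1170 g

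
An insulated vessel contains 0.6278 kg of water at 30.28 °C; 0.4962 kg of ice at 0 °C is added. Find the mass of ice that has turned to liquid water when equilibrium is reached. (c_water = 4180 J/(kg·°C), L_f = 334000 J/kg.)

m_melted ≈ 0.238 kg

Water can give up m c ΔT = 0.6278·4180·30.28 = 79461 J before reaching 0 °C.
To melt every bit of ice: 0.4962·334000 = 165731 J.
That's not enough to melt it all — equilibrium is at 0 °C with ice remaining.
m_melted·334000 = 79461  ⇒  m_melted ≈ 0.2379 kg.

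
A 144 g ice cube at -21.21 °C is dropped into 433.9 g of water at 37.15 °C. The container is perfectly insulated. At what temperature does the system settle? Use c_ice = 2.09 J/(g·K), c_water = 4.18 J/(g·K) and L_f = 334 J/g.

Let T be the final temperature. ΣQ_i = 0:
ice -21.21→0 °C: 144·2.09·21.21 = 6383.4; melt ice: 144·334 = 48096; warm the meltwater: 601.92 T; water cools: 433.9·4.18·(T − 37.15) = 1813.7(T − 37.15)
2415.6 T = 67379 − 54479 = 12900
T ≈ 5.34 °C (positive, so assuming full melt was valid).

T_f ≈ 5.3 °C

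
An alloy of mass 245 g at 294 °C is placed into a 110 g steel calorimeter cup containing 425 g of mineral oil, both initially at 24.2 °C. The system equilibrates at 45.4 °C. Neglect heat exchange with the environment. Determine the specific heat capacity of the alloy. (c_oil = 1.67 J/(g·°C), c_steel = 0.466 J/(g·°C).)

Taking heat into each body as positive, Σ m c ΔT = 0:
245·c·(45.4 − 294) + 425·1.67·(45.4 − 24.2) + 110·0.466·(45.4 − 24.2) = 0
-60907 c = -16133
c = -16133/-60907 ≈ 0.2649 J/(g·°C)

c ≈ 0.265 J/(g·°C)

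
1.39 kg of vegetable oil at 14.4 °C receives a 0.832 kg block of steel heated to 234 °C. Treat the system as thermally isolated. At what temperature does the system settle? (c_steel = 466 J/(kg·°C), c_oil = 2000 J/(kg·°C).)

T_f ≈ 41.3 °C

Setting the total heat transfer to zero:
0.832*466*(T − 234) + 1.39*2000*(T − 14.4) = 0
387.71(T − 234) + 2780(T − 14.4) = 0
3167.7 T = 130757
T = 130757/3167.7 ≈ 41.28 °C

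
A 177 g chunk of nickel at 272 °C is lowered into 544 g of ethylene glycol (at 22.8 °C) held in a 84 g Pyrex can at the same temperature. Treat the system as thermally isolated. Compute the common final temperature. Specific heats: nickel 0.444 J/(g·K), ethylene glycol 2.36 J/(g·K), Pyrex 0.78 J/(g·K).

Taking heat into each body as positive, Σ m c ΔT = 0:
177*0.444*(T − 272) + 544*2.36*(T − 22.8) + 84*0.78*(T − 22.8) = 0
1427.9 T = 52141
T = 52141 / 1427.9 = 36.5 °C

T_f ≈ 36.5 °C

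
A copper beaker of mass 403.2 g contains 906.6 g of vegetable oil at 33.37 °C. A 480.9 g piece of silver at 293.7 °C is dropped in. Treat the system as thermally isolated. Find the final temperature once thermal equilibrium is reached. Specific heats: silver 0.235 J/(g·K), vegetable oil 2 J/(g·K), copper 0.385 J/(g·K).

T_f ≈ 47.5 °C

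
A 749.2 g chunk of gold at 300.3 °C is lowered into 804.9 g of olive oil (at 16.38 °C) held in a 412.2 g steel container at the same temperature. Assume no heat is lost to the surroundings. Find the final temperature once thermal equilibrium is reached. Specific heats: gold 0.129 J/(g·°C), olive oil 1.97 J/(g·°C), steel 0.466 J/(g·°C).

T_f ≈ 31.0 °C

Setting the total heat transfer to zero:
749.2·0.129·(T − 300.3) + 804.9·1.97·(T − 16.38) + 412.2·0.466·(T − 16.38) = 0
96.65(T − 300.3) + 1585.7(T − 16.38) + 192.09(T − 16.38) = 0
(96.65 + 1585.7 + 192.09) T = 96.65·300.3 + 1585.7·16.38 + 192.09·16.38
T = 58142 / 1874.4 = 31 °C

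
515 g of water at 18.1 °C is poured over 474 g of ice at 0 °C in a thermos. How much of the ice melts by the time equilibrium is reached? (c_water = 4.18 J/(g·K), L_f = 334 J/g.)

m_melted ≈ 117 g

Cooling the water to 0 °C releases 515×4.18×18.1 = 38964 J.
Melting all 474 g of ice would need 474×334 = 158316 J.
38964 J < 158316 J, so only part of the ice melts and the system sits at 0 °C.
m_melt = 38964 / L_f = 116.7 g.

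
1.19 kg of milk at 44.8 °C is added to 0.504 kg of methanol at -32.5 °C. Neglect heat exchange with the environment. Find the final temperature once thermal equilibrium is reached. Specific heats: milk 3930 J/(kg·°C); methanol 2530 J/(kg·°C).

T_f ≈ 28.2 °C

T_f is the heat-capacity-weighted average of the initial temperatures:
T_f = (4676.7*44.8 + 1275.1*(-32.5)) / (4676.7 + 1275.1)
    = 168075 / 5951.8 ≈ 28.24 °C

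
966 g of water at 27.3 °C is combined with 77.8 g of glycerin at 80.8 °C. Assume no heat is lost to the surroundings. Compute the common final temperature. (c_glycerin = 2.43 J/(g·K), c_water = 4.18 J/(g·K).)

Heat lost by the glycerin equals heat gained by the water:
77.8*2.43*(80.8 − T) = 966*4.18*(T − 27.3)
189.05(80.8 − T) = 4037.9(T − 27.3)
4226.9 T = 125510  ⇒  T ≈ 29.69 °C

T_f ≈ 29.7 °C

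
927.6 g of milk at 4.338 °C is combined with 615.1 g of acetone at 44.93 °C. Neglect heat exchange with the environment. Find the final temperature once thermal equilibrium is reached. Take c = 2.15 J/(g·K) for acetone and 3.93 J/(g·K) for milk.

|Q_acetone| = |Q_milk|:
615.1*2.15*(44.93 − T) = 927.6*3.93*(T − 4.338)
1322.5(44.93 − T) = 3645.5(T − 4.338)
4967.9 T = 75232  ⇒  T ≈ 15.14 °C

T_f ≈ 15.1 °C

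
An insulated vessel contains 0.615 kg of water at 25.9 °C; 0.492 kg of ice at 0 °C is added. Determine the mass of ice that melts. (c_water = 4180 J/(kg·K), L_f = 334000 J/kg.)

m_melted ≈ 0.199 kg

Water can give up m c ΔT = 0.615×4180×25.9 = 66581 J before reaching 0 °C.
Melting all 0.492 kg of ice would need 0.492×334000 = 164328 J.
That's not enough to melt it all — equilibrium is at 0 °C with ice remaining.
m_melt = 66581 / L_f = 0.1993 kg.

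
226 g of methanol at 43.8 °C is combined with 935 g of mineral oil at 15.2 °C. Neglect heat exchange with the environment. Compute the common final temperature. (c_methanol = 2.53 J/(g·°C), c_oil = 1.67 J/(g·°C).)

T_f ≈ 22.9 °C

Let T be the final temperature. ΣQ_i = 0:
226*2.53*(T − 43.8) + 935*1.67*(T − 15.2) = 0
571.78(T − 43.8) + 1561.5(T − 15.2) = 0
(571.78 + 1561.5) T = 571.78*43.8 + 1561.5*15.2
T = 48778/2133.2 ≈ 22.87 °C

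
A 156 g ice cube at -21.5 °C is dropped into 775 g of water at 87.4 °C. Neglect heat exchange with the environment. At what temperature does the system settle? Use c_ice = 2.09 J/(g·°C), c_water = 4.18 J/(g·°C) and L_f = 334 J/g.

T_f ≈ 57.6 °C

Setting the total heat transfer to zero:
warm ice to 0 °C: 156·2.09·(0 − (-21.5)) = 7009.9
  latent heat to melt: 156·334 = 52104
  warm the meltwater: 652.08 T
  water: 3239.5(T − 87.4)
3891.6 T = 283132 − 59114 = 224018
T ≈ 57.56 °C — above 0 °C, consistent with complete melting.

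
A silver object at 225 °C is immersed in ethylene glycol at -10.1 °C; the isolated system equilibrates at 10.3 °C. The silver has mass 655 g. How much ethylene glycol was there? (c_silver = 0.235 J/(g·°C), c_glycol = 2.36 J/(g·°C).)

m ≈ 686 g

Let T be the final temperature. ΣQ_i = 0:
655×0.235×(10.3 − 225) + m×2.36×(10.3 − (-10.1)) = 0
48.14 m = 33048
m = 33048/48.14 ≈ 686.4 g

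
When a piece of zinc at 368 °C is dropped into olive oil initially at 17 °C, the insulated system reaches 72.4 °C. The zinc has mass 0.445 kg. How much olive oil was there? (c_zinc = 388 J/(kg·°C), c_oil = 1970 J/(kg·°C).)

Net heat exchanged in the isolated system is zero:
0.445×388×(72.4 − 368) + m×1970×(72.4 − 17) = 0
109138 m = 51038
m = 51038/109138 ≈ 0.4676 kg

m ≈ 0.468 kg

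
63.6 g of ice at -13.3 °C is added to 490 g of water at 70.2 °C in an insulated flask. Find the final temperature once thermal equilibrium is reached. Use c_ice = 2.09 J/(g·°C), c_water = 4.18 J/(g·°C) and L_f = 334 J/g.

Energy conservation, ΣQ = 0:
ice -13.3→0 °C: 63.6×2.09×13.3 = 1767.9; latent heat to melt: 63.6×334 = 21242; warm the meltwater: 265.85 T; water: 2048.2(T − 70.2)
2314 T = 143784 − 23010 = 120773
T ≈ 52.19 °C — above 0 °C, consistent with complete melting.

T_f ≈ 52.2 °C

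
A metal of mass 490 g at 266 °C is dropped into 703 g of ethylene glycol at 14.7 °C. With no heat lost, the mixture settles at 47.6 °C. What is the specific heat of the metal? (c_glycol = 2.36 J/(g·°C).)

Net heat exchanged in the isolated system is zero:
490×c×(47.6 − 266) + 703×2.36×(47.6 − 14.7) = 0
-107016 c = -54584
c = -54584/-107016 ≈ 0.5101 J/(g·°C)

c ≈ 0.51 J/(g·°C)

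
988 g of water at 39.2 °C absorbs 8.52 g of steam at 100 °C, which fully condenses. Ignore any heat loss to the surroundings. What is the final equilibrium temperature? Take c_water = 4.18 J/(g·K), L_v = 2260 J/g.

T_f ≈ 44.3 °C

Conservation of energy gives ΣQ = 0:
latent heat released on condensation: 8.52·2260 = 19255
  condensate cools 100→T: 8.52·4.18·(T − 100) = 35.61(T − 100)
  water warms: 988·4.18·(T − 39.2) = 4129.8(T − 39.2)
4165.5 T = 19255 + 3561.4 + 161890 = 184706
T ≈ 44.34 °C — below 100 °C, confirming all the steam condensed.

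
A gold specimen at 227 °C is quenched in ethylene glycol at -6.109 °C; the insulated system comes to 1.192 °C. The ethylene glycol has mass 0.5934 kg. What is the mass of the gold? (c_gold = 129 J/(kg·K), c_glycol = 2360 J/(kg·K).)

m ≈ 0.351 kg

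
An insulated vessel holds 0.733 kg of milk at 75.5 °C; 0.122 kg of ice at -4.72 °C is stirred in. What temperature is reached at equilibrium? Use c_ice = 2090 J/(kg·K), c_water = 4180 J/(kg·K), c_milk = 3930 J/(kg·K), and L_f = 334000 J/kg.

T_f ≈ 51.8 °C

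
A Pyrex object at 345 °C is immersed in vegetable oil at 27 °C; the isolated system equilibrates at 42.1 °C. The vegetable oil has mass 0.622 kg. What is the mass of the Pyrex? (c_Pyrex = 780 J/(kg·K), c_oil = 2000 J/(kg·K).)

Heat lost by the Pyrex = heat gained by the oil:
m×780×(345 − 42.1) = 0.622×2000×(42.1 − 27)
236262 m = 18784  ⇒  m ≈ 0.07951 kg

m ≈ 0.0795 kg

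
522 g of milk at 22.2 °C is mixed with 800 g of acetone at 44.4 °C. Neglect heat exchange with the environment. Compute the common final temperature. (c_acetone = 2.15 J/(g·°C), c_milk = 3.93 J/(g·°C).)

Energy conservation, ΣQ = 0:
800*2.15*(T − 44.4) + 522*3.93*(T − 22.2) = 0
1720(T − 44.4) + 2051.5(T − 22.2) = 0
3771.5 T = 121910
T = 121910/3771.5 ≈ 32.32 °C

T_f ≈ 32.3 °C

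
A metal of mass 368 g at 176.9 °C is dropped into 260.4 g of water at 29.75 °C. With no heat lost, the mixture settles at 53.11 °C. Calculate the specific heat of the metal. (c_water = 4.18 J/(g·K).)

Let T be the final temperature. ΣQ_i = 0:
368·c·(53.11 − 176.9) + 260.4·4.18·(53.11 − 29.75) = 0
-45555 c = -25427
c = -25427/-45555 ≈ 0.5582 J/(g·K)

c ≈ 0.558 J/(g·K)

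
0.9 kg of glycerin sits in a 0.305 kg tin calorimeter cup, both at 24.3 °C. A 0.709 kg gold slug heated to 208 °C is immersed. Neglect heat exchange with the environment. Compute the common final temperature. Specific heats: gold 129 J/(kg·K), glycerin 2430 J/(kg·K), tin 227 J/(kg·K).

T_f ≈ 31.5 °C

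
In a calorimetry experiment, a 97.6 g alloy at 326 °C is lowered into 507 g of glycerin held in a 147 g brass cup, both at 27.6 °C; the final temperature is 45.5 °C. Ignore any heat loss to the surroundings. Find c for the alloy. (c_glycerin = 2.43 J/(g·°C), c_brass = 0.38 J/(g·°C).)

Heat gained plus heat lost sum to zero:
97.6·c·(45.5 − 326) + 507·2.43·(45.5 − 27.6) + 147·0.38·(45.5 − 27.6) = 0
-27377 c = -23053
c = -23053/-27377 ≈ 0.8421 J/(g·°C)

c ≈ 0.842 J/(g·°C)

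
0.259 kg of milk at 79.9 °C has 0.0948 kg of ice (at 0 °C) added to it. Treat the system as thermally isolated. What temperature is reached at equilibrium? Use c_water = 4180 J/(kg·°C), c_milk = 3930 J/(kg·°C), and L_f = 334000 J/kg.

T_f ≈ 35.1 °C

Conservation of energy gives ΣQ = 0:
latent heat to melt: 0.0948·334000 = 31663
  meltwater 0→T: 0.0948·4180·T = 396.26 T
  milk: 1017.9(T − 79.9)
1414.1 T = 81328 − 31663 = 49665
T ≈ 35.12 °C. Since T > 0 °C, the all-ice-melts assumption holds.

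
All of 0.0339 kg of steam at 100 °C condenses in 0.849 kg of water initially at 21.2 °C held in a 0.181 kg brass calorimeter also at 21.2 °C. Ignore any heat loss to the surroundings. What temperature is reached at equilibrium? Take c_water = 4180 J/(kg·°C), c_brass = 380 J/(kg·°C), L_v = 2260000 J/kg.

Heat gained plus heat lost sum to zero:
steam→water at 100 °C releases m L_v = 0.0339·2260000 = 76614; condensate cools 100→T: 0.0339·4180·(T − 100) = 141.7(T − 100); water warms: 0.849·4180·(T − 21.2) = 3548.8(T − 21.2); cup: 68.78(T − 21.2)
3759.3 T = 76614 + 14170 + 76693 = 167477
T ≈ 44.55 °C — below 100 °C, confirming all the steam condensed.

T_f ≈ 44.6 °C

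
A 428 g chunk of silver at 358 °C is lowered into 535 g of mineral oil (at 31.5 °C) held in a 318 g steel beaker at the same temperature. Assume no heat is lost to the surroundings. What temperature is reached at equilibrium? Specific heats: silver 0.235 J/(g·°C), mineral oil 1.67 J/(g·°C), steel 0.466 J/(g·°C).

T_f ≈ 60.3 °C

Energy conservation, ΣQ = 0:
428·0.235·(T − 358) + 535·1.67·(T − 31.5) + 318·0.466·(T − 31.5) = 0
100.58(T − 358) + 893.45(T − 31.5) + 148.19(T − 31.5) = 0
1142.2 T = 68819
T ≈ 60.25 °C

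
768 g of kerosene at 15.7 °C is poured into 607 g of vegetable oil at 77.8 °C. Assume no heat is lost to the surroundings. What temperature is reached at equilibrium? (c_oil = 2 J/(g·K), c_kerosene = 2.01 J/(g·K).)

T_f ≈ 43.0 °C

Taking heat into each body as positive, Σ m c ΔT = 0:
607·2·(T − 77.8) + 768·2.01·(T − 15.7) = 0
1214(T − 77.8) + 1543.7(T − 15.7) = 0
(1214 + 1543.7) T = 1214·77.8 + 1543.7·15.7
T = 118685/2757.7 ≈ 43.04 °C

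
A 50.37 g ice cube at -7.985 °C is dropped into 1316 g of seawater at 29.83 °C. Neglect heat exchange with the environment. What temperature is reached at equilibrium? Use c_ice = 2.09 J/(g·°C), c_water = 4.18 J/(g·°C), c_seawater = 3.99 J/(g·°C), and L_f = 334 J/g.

Setting the total heat transfer to zero:
warm ice to 0 °C: 50.37·2.09·(0 − (-7.985)) = 840.61; fusion: m_ice L_f = 50.37·334 = 16824; warm the meltwater: 210.55 T; seawater: 5250.8(T − 29.83)
5461.4 T = 156633 − 17664 = 138968
T ≈ 25.45 °C (positive, so assuming full melt was valid).

T_f ≈ 25.4 °C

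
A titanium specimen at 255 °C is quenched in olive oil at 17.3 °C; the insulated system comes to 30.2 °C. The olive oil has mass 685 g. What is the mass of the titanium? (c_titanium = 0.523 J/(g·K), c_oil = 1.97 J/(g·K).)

m ≈ 148 g

|Q_titanium| = |Q_oil|:
m×0.523×(255 − 30.2) = 685×1.97×(30.2 − 17.3)
117.57 m = 17408  ⇒  m ≈ 148.1 g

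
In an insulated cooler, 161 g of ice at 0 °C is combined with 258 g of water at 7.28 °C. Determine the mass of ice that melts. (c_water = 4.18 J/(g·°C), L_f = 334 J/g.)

m_melted ≈ 23.5 g

Water can give up m c ΔT = 258·4.18·7.28 = 7851 J before reaching 0 °C.
Fully melting the ice requires m_ice L_f = 161·334 = 53774 J.
7851 J < 53774 J, so only part of the ice melts and the system sits at 0 °C.
m_melted·334 = 7851  ⇒  m_melted ≈ 23.51 g.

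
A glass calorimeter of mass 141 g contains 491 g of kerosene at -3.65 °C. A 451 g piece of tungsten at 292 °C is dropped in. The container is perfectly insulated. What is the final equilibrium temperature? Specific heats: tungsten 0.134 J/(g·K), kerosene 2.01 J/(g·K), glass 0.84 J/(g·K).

T_f ≈ 11.7 °C

With ΣQ=0 the equilibrium temperature is the m·c-weighted mean:
T_f = (60.43×292 + 986.91×(-3.65) + 118.44×(-3.65)) / (60.43 + 986.91 + 118.44)
    = 13612 / 1165.8 ≈ 11.68 °C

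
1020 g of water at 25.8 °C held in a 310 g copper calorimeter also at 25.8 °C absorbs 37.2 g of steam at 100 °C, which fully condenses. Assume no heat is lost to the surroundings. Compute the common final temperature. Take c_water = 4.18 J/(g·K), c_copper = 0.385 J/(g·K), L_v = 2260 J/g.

Sum of m c ΔT and latent-heat terms is zero:
latent heat released on condensation: 37.2·2260 = 84072
  condensed water 100 °C→T: 155.5(T − 100)
  water warms: 1020·4.18·(T − 25.8) = 4263.6(T − 25.8)
  cup: 119.35(T − 25.8)
4538.4 T = 84072 + 15550 + 113080 = 212702
T ≈ 46.87 °C (< 100 °C, so full condensation is consistent).

T_f ≈ 46.9 °C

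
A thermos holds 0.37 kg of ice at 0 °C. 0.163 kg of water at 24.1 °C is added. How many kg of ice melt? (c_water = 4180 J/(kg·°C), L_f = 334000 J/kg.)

Water can give up m c ΔT = 0.163·4180·24.1 = 16420 J before reaching 0 °C.
To melt every bit of ice: 0.37·334000 = 123580 J.
Since 16420 < 123580 J, not all the ice melts; equilibrium is at 0 °C.
m_melted·334000 = 16420  ⇒  m_melted ≈ 0.04916 kg.

m_melted ≈ 0.0492 kg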